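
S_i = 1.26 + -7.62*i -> [1.26, -6.36, -13.98, -21.6, -29.22]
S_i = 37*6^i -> [37, 222, 1332, 7992, 47952]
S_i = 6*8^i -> [6, 48, 384, 3072, 24576]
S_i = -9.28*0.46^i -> [-9.28, -4.27, -1.96, -0.9, -0.42]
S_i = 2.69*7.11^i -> [2.69, 19.13, 135.99, 966.85, 6874.33]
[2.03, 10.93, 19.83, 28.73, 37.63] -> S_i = 2.03 + 8.90*i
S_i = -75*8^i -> [-75, -600, -4800, -38400, -307200]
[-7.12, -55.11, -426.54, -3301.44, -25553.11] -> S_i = -7.12*7.74^i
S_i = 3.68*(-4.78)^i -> [3.68, -17.59, 84.08, -401.91, 1921.14]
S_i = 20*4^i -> [20, 80, 320, 1280, 5120]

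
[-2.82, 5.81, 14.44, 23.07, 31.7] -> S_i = -2.82 + 8.63*i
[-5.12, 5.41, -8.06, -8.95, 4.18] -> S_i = Random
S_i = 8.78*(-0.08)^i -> [8.78, -0.7, 0.06, -0.0, 0.0]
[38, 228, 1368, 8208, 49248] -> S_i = 38*6^i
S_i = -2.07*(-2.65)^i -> [-2.07, 5.49, -14.54, 38.52, -102.08]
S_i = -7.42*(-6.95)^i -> [-7.42, 51.57, -358.4, 2490.91, -17311.84]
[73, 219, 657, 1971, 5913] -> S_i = 73*3^i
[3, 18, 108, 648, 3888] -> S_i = 3*6^i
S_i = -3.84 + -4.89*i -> [-3.84, -8.73, -13.62, -18.51, -23.4]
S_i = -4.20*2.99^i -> [-4.2, -12.56, -37.55, -112.27, -335.69]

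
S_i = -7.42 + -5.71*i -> [-7.42, -13.13, -18.84, -24.55, -30.26]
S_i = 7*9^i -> [7, 63, 567, 5103, 45927]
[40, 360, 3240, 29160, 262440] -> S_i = 40*9^i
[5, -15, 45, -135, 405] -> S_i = 5*-3^i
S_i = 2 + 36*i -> [2, 38, 74, 110, 146]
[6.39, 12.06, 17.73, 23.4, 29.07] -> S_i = 6.39 + 5.67*i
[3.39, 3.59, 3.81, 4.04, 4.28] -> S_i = 3.39*1.06^i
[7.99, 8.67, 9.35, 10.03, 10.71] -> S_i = 7.99 + 0.68*i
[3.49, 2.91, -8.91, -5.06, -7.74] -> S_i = Random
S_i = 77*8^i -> [77, 616, 4928, 39424, 315392]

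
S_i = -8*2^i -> [-8, -16, -32, -64, -128]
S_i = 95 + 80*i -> [95, 175, 255, 335, 415]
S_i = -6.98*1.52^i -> [-6.98, -10.61, -16.13, -24.51, -37.26]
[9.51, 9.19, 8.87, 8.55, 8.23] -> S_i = 9.51 + -0.32*i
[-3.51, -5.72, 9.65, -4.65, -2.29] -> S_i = Random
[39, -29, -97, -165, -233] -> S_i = 39 + -68*i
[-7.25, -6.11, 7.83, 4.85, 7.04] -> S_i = Random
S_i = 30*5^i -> [30, 150, 750, 3750, 18750]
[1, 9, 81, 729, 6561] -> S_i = 1*9^i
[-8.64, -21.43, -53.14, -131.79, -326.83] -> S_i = -8.64*2.48^i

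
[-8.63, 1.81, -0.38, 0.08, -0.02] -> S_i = -8.63*(-0.21)^i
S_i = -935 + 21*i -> [-935, -914, -893, -872, -851]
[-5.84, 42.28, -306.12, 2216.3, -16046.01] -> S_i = -5.84*(-7.24)^i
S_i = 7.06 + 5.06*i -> [7.06, 12.12, 17.18, 22.24, 27.3]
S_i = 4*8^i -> [4, 32, 256, 2048, 16384]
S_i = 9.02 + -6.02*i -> [9.02, 3.0, -3.02, -9.04, -15.06]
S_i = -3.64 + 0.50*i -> [-3.64, -3.14, -2.64, -2.14, -1.64]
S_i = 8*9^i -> [8, 72, 648, 5832, 52488]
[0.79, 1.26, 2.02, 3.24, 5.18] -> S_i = 0.79*1.60^i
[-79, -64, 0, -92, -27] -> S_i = Random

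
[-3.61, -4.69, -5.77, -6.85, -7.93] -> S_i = -3.61 + -1.08*i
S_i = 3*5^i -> [3, 15, 75, 375, 1875]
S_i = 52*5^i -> [52, 260, 1300, 6500, 32500]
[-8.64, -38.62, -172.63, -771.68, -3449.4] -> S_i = -8.64*4.47^i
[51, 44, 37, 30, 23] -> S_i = 51 + -7*i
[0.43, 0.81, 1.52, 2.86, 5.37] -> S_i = 0.43*1.88^i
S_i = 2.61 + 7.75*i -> [2.61, 10.36, 18.11, 25.86, 33.61]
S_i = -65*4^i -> [-65, -260, -1040, -4160, -16640]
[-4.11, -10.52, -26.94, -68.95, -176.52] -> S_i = -4.11*2.56^i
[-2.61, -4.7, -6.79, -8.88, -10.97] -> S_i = -2.61 + -2.09*i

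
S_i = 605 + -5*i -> [605, 600, 595, 590, 585]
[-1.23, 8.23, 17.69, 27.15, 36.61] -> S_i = -1.23 + 9.46*i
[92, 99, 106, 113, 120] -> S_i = 92 + 7*i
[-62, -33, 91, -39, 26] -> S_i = Random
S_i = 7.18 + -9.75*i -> [7.18, -2.57, -12.32, -22.07, -31.82]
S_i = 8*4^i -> [8, 32, 128, 512, 2048]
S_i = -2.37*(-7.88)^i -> [-2.37, 18.68, -147.16, 1159.65, -9138.04]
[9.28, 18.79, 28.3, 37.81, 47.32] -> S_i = 9.28 + 9.51*i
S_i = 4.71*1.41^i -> [4.71, 6.64, 9.36, 13.2, 18.62]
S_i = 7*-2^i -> [7, -14, 28, -56, 112]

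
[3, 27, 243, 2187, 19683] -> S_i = 3*9^i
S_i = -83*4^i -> [-83, -332, -1328, -5312, -21248]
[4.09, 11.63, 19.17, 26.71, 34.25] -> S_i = 4.09 + 7.54*i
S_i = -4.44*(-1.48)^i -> [-4.44, 6.57, -9.73, 14.39, -21.3]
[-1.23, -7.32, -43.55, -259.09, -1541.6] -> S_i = -1.23*5.95^i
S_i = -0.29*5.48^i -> [-0.29, -1.59, -8.71, -47.72, -261.53]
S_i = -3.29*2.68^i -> [-3.29, -8.82, -23.63, -63.33, -169.72]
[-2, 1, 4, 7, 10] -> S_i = -2 + 3*i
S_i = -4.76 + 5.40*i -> [-4.76, 0.64, 6.04, 11.44, 16.84]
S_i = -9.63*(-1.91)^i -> [-9.63, 18.39, -35.13, 67.1, -128.16]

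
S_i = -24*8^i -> [-24, -192, -1536, -12288, -98304]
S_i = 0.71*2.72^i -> [0.71, 1.93, 5.25, 14.29, 38.86]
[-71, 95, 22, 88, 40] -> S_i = Random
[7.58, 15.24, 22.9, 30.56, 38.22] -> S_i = 7.58 + 7.66*i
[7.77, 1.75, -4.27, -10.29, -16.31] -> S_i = 7.77 + -6.02*i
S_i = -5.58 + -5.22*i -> [-5.58, -10.8, -16.02, -21.24, -26.46]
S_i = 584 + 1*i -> [584, 585, 586, 587, 588]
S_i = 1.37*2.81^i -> [1.37, 3.85, 10.82, 30.4, 85.42]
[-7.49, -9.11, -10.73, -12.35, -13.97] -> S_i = -7.49 + -1.62*i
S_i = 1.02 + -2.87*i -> [1.02, -1.85, -4.72, -7.59, -10.46]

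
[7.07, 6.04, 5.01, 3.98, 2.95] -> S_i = 7.07 + -1.03*i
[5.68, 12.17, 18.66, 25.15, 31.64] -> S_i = 5.68 + 6.49*i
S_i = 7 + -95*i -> [7, -88, -183, -278, -373]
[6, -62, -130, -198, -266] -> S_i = 6 + -68*i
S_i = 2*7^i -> [2, 14, 98, 686, 4802]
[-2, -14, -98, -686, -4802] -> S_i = -2*7^i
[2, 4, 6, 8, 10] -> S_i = 2 + 2*i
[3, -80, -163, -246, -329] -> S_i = 3 + -83*i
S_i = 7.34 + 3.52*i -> [7.34, 10.86, 14.38, 17.9, 21.42]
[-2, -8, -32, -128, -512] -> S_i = -2*4^i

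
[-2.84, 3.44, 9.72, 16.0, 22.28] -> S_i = -2.84 + 6.28*i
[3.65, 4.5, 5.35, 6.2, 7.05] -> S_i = 3.65 + 0.85*i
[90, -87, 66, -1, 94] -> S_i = Random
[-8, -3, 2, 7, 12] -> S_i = -8 + 5*i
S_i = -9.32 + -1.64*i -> [-9.32, -10.96, -12.6, -14.24, -15.88]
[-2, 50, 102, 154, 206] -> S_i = -2 + 52*i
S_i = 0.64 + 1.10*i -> [0.64, 1.74, 2.84, 3.94, 5.04]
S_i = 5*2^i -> [5, 10, 20, 40, 80]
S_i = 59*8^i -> [59, 472, 3776, 30208, 241664]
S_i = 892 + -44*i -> [892, 848, 804, 760, 716]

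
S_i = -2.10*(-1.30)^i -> [-2.1, 2.73, -3.55, 4.61, -6.0]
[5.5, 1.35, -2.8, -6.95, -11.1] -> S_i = 5.50 + -4.15*i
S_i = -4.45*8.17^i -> [-4.45, -36.36, -297.03, -2426.76, -19826.6]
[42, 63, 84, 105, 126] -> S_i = 42 + 21*i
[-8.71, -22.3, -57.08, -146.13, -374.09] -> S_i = -8.71*2.56^i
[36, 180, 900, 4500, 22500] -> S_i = 36*5^i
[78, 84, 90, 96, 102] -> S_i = 78 + 6*i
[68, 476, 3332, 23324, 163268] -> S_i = 68*7^i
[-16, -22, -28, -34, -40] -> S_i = -16 + -6*i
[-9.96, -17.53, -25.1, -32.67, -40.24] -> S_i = -9.96 + -7.57*i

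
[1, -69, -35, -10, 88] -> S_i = Random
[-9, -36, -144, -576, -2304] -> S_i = -9*4^i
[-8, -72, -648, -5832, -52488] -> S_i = -8*9^i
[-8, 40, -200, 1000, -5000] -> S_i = -8*-5^i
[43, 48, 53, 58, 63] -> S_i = 43 + 5*i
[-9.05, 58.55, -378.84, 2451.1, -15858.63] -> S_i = -9.05*(-6.47)^i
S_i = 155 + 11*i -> [155, 166, 177, 188, 199]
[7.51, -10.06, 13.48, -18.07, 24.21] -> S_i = 7.51*(-1.34)^i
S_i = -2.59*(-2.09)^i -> [-2.59, 5.41, -11.31, 23.64, -49.42]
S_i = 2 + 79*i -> [2, 81, 160, 239, 318]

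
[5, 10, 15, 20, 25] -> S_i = 5 + 5*i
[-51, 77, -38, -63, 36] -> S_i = Random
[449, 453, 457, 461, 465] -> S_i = 449 + 4*i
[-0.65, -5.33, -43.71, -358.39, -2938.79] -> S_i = -0.65*8.20^i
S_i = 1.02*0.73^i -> [1.02, 0.74, 0.54, 0.4, 0.29]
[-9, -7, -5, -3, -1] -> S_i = -9 + 2*i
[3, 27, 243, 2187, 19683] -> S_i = 3*9^i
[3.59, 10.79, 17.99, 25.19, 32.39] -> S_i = 3.59 + 7.20*i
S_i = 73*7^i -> [73, 511, 3577, 25039, 175273]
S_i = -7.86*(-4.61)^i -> [-7.86, 36.23, -167.04, 770.06, -3549.98]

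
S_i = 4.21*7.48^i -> [4.21, 31.49, 235.55, 1761.92, 13179.18]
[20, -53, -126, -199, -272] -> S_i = 20 + -73*i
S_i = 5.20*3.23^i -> [5.2, 16.8, 54.25, 175.23, 566.0]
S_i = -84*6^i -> [-84, -504, -3024, -18144, -108864]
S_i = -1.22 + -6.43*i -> [-1.22, -7.65, -14.08, -20.51, -26.94]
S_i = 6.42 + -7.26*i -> [6.42, -0.84, -8.1, -15.36, -22.62]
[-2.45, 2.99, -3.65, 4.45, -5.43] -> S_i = -2.45*(-1.22)^i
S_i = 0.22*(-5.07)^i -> [0.22, -1.12, 5.66, -28.67, 145.36]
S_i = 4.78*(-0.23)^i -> [4.78, -1.1, 0.25, -0.06, 0.01]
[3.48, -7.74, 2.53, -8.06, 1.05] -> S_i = Random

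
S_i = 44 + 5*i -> [44, 49, 54, 59, 64]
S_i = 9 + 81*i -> [9, 90, 171, 252, 333]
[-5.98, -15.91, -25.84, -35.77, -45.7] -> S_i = -5.98 + -9.93*i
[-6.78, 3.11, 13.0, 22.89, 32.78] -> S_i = -6.78 + 9.89*i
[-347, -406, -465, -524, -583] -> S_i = -347 + -59*i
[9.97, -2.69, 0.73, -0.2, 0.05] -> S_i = 9.97*(-0.27)^i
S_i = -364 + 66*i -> [-364, -298, -232, -166, -100]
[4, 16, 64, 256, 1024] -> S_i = 4*4^i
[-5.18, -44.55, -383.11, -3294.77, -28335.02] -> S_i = -5.18*8.60^i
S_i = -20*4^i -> [-20, -80, -320, -1280, -5120]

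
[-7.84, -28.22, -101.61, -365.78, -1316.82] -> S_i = -7.84*3.60^i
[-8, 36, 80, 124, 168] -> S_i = -8 + 44*i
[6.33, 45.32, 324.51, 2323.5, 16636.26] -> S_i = 6.33*7.16^i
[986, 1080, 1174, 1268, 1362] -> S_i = 986 + 94*i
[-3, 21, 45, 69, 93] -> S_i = -3 + 24*i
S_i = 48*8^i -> [48, 384, 3072, 24576, 196608]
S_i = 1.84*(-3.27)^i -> [1.84, -6.02, 19.67, -64.34, 210.38]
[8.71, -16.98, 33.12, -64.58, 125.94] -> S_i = 8.71*(-1.95)^i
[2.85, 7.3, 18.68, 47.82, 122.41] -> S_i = 2.85*2.56^i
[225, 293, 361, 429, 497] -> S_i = 225 + 68*i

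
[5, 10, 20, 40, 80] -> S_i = 5*2^i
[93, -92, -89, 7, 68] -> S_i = Random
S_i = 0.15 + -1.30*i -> [0.15, -1.15, -2.45, -3.75, -5.05]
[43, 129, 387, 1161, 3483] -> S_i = 43*3^i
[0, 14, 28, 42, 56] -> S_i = 0 + 14*i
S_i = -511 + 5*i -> [-511, -506, -501, -496, -491]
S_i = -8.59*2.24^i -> [-8.59, -19.24, -43.1, -96.55, -216.26]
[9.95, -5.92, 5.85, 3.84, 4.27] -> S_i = Random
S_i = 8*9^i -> [8, 72, 648, 5832, 52488]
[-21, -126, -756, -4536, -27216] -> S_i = -21*6^i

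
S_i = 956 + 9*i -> [956, 965, 974, 983, 992]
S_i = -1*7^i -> [-1, -7, -49, -343, -2401]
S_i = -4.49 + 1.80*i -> [-4.49, -2.69, -0.89, 0.91, 2.71]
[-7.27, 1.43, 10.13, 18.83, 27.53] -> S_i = -7.27 + 8.70*i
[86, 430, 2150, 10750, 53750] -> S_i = 86*5^i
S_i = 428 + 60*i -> [428, 488, 548, 608, 668]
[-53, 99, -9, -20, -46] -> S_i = Random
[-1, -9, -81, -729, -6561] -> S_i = -1*9^i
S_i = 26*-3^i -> [26, -78, 234, -702, 2106]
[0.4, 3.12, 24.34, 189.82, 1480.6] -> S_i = 0.40*7.80^i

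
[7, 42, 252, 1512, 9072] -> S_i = 7*6^i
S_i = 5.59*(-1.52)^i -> [5.59, -8.5, 12.92, -19.63, 29.84]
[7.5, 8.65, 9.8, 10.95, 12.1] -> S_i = 7.50 + 1.15*i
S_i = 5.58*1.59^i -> [5.58, 8.87, 14.11, 22.43, 35.66]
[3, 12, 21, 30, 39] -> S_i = 3 + 9*i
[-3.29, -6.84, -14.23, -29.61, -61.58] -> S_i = -3.29*2.08^i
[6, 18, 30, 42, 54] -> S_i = 6 + 12*i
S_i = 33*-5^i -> [33, -165, 825, -4125, 20625]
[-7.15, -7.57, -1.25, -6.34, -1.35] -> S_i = Random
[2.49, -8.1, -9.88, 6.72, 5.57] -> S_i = Random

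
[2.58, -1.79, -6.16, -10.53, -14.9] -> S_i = 2.58 + -4.37*i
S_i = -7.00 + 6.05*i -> [-7.0, -0.95, 5.1, 11.15, 17.2]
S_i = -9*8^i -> [-9, -72, -576, -4608, -36864]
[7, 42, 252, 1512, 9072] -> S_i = 7*6^i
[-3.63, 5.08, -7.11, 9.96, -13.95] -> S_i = -3.63*(-1.40)^i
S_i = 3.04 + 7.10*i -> [3.04, 10.14, 17.24, 24.34, 31.44]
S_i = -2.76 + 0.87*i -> [-2.76, -1.89, -1.02, -0.15, 0.72]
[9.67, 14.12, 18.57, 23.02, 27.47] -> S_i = 9.67 + 4.45*i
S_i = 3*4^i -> [3, 12, 48, 192, 768]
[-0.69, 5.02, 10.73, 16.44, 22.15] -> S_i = -0.69 + 5.71*i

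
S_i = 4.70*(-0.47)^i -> [4.7, -2.21, 1.04, -0.49, 0.23]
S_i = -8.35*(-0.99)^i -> [-8.35, 8.27, -8.18, 8.1, -8.02]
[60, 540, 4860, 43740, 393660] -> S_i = 60*9^i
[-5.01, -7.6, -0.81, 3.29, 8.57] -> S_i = Random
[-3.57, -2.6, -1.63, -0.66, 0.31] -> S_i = -3.57 + 0.97*i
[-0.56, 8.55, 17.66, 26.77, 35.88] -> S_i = -0.56 + 9.11*i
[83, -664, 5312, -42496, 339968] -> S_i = 83*-8^i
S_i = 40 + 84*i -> [40, 124, 208, 292, 376]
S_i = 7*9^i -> [7, 63, 567, 5103, 45927]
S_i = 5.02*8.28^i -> [5.02, 41.57, 344.16, 2849.67, 23595.28]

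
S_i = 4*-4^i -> [4, -16, 64, -256, 1024]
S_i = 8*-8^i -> [8, -64, 512, -4096, 32768]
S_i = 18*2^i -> [18, 36, 72, 144, 288]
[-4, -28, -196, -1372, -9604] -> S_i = -4*7^i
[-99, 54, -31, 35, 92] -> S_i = Random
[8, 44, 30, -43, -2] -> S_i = Random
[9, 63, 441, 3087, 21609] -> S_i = 9*7^i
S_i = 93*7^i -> [93, 651, 4557, 31899, 223293]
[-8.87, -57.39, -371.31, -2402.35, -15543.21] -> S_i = -8.87*6.47^i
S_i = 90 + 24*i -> [90, 114, 138, 162, 186]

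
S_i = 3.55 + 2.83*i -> [3.55, 6.38, 9.21, 12.04, 14.87]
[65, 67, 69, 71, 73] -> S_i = 65 + 2*i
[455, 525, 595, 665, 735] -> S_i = 455 + 70*i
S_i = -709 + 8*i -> [-709, -701, -693, -685, -677]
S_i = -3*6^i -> [-3, -18, -108, -648, -3888]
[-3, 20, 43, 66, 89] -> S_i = -3 + 23*i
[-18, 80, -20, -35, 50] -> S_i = Random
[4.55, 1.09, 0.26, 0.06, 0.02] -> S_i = 4.55*0.24^i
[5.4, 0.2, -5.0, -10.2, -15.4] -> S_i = 5.40 + -5.20*i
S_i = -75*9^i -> [-75, -675, -6075, -54675, -492075]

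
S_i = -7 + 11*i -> [-7, 4, 15, 26, 37]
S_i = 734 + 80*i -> [734, 814, 894, 974, 1054]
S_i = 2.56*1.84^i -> [2.56, 4.71, 8.67, 15.95, 29.34]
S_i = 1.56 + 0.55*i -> [1.56, 2.11, 2.66, 3.21, 3.76]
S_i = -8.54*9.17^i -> [-8.54, -78.31, -718.12, -6585.15, -60385.85]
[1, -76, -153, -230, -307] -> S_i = 1 + -77*i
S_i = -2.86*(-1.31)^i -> [-2.86, 3.75, -4.91, 6.43, -8.42]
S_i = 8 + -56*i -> [8, -48, -104, -160, -216]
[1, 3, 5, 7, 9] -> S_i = 1 + 2*i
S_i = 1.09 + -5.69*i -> [1.09, -4.6, -10.29, -15.98, -21.67]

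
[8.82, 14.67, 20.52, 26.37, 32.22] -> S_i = 8.82 + 5.85*i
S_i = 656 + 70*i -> [656, 726, 796, 866, 936]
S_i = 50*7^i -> [50, 350, 2450, 17150, 120050]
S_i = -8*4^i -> [-8, -32, -128, -512, -2048]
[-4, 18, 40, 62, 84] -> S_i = -4 + 22*i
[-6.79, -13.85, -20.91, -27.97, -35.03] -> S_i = -6.79 + -7.06*i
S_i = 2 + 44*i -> [2, 46, 90, 134, 178]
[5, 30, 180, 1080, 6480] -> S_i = 5*6^i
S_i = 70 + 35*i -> [70, 105, 140, 175, 210]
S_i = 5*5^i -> [5, 25, 125, 625, 3125]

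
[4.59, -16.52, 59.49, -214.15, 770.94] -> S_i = 4.59*(-3.60)^i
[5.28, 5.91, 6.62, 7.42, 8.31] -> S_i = 5.28*1.12^i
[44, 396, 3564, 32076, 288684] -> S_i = 44*9^i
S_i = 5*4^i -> [5, 20, 80, 320, 1280]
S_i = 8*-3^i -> [8, -24, 72, -216, 648]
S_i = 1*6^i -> [1, 6, 36, 216, 1296]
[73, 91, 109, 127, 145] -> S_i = 73 + 18*i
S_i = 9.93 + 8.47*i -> [9.93, 18.4, 26.87, 35.34, 43.81]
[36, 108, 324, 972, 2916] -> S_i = 36*3^i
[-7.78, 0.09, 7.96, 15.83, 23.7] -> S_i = -7.78 + 7.87*i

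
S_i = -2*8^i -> [-2, -16, -128, -1024, -8192]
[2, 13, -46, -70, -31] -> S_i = Random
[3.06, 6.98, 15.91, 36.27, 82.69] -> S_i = 3.06*2.28^i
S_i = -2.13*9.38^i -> [-2.13, -19.98, -187.41, -1757.88, -16488.87]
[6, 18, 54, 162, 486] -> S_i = 6*3^i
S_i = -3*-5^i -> [-3, 15, -75, 375, -1875]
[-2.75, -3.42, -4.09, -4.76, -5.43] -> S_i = -2.75 + -0.67*i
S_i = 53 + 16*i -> [53, 69, 85, 101, 117]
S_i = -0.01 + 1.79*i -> [-0.01, 1.78, 3.57, 5.36, 7.15]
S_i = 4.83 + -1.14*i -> [4.83, 3.69, 2.55, 1.41, 0.27]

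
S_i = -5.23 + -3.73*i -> [-5.23, -8.96, -12.69, -16.42, -20.15]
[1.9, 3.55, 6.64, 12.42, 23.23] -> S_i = 1.90*1.87^i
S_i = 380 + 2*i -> [380, 382, 384, 386, 388]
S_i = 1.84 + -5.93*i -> [1.84, -4.09, -10.02, -15.95, -21.88]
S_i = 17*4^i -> [17, 68, 272, 1088, 4352]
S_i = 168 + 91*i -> [168, 259, 350, 441, 532]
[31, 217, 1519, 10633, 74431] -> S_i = 31*7^i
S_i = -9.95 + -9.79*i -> [-9.95, -19.74, -29.53, -39.32, -49.11]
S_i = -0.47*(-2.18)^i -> [-0.47, 1.02, -2.23, 4.87, -10.62]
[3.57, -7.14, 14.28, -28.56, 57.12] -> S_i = 3.57*(-2.00)^i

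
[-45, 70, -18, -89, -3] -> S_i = Random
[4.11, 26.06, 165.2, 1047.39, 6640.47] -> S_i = 4.11*6.34^i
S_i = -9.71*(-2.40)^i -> [-9.71, 23.3, -55.93, 134.23, -322.15]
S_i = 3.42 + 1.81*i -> [3.42, 5.23, 7.04, 8.85, 10.66]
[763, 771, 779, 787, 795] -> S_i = 763 + 8*i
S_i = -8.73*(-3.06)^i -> [-8.73, 26.71, -81.74, 250.14, -765.42]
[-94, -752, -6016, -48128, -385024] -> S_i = -94*8^i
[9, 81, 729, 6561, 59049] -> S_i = 9*9^i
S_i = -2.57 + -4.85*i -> [-2.57, -7.42, -12.27, -17.12, -21.97]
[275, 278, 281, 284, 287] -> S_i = 275 + 3*i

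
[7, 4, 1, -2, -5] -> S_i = 7 + -3*i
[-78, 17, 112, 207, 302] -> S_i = -78 + 95*i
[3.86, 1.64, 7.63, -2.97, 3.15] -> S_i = Random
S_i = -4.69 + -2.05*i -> [-4.69, -6.74, -8.79, -10.84, -12.89]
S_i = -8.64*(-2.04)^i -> [-8.64, 17.63, -35.96, 73.35, -149.64]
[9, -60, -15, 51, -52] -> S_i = Random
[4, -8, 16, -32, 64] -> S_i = 4*-2^i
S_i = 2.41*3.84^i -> [2.41, 9.25, 35.54, 136.46, 524.01]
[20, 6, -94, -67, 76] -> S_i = Random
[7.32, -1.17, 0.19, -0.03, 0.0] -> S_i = 7.32*(-0.16)^i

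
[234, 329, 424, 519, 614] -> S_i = 234 + 95*i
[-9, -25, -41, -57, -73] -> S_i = -9 + -16*i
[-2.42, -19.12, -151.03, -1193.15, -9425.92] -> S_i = -2.42*7.90^i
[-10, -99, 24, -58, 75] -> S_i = Random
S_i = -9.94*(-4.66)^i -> [-9.94, 46.32, -215.85, 1005.88, -4687.38]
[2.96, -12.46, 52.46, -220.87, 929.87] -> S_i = 2.96*(-4.21)^i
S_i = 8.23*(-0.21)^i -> [8.23, -1.73, 0.36, -0.08, 0.02]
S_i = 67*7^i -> [67, 469, 3283, 22981, 160867]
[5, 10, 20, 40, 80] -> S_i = 5*2^i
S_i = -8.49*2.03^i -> [-8.49, -17.23, -34.99, -71.02, -144.18]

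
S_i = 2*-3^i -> [2, -6, 18, -54, 162]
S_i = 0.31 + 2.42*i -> [0.31, 2.73, 5.15, 7.57, 9.99]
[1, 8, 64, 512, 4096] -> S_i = 1*8^i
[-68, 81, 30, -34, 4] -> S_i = Random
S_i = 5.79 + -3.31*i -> [5.79, 2.48, -0.83, -4.14, -7.45]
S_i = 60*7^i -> [60, 420, 2940, 20580, 144060]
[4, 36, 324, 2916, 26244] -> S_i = 4*9^i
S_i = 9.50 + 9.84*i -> [9.5, 19.34, 29.18, 39.02, 48.86]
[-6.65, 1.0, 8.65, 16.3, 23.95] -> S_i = -6.65 + 7.65*i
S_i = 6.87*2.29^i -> [6.87, 15.73, 36.03, 82.5, 188.93]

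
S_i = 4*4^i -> [4, 16, 64, 256, 1024]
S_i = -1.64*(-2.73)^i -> [-1.64, 4.48, -12.22, 33.37, -91.09]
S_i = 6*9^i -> [6, 54, 486, 4374, 39366]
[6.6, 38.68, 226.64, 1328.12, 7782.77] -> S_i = 6.60*5.86^i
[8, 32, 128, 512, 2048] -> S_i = 8*4^i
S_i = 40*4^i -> [40, 160, 640, 2560, 10240]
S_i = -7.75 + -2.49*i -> [-7.75, -10.24, -12.73, -15.22, -17.71]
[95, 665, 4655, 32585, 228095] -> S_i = 95*7^i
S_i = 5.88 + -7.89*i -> [5.88, -2.01, -9.9, -17.79, -25.68]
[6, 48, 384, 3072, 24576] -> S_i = 6*8^i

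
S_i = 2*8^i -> [2, 16, 128, 1024, 8192]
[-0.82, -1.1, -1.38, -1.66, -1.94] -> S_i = -0.82 + -0.28*i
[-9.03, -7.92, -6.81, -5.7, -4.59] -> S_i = -9.03 + 1.11*i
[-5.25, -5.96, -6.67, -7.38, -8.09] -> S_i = -5.25 + -0.71*i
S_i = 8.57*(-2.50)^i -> [8.57, -21.42, 53.56, -133.91, 334.77]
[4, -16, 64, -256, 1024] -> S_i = 4*-4^i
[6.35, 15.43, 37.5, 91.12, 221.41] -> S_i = 6.35*2.43^i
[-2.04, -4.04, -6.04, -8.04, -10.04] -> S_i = -2.04 + -2.00*i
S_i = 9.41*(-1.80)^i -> [9.41, -16.94, 30.49, -54.88, 98.78]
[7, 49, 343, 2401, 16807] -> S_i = 7*7^i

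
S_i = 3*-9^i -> [3, -27, 243, -2187, 19683]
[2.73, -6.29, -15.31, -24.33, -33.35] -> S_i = 2.73 + -9.02*i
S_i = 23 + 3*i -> [23, 26, 29, 32, 35]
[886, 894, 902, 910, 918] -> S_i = 886 + 8*i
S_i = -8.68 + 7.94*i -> [-8.68, -0.74, 7.2, 15.14, 23.08]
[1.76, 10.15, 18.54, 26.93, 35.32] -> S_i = 1.76 + 8.39*i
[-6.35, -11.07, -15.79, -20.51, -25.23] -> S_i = -6.35 + -4.72*i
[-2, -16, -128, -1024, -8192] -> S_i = -2*8^i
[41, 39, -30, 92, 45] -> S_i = Random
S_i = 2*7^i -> [2, 14, 98, 686, 4802]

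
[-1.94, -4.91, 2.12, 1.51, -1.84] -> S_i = Random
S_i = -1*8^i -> [-1, -8, -64, -512, -4096]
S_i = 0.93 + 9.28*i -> [0.93, 10.21, 19.49, 28.77, 38.05]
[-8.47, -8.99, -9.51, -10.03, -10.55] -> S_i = -8.47 + -0.52*i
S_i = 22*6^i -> [22, 132, 792, 4752, 28512]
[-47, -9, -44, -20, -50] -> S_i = Random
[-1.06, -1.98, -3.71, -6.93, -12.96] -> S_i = -1.06*1.87^i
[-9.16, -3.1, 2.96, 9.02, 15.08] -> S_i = -9.16 + 6.06*i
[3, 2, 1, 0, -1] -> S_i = 3 + -1*i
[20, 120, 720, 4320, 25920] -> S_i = 20*6^i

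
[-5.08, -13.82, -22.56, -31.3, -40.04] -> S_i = -5.08 + -8.74*i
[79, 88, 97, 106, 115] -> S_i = 79 + 9*i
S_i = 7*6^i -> [7, 42, 252, 1512, 9072]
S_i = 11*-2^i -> [11, -22, 44, -88, 176]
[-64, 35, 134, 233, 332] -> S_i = -64 + 99*i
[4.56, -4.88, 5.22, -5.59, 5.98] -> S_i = 4.56*(-1.07)^i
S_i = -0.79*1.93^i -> [-0.79, -1.52, -2.94, -5.68, -10.96]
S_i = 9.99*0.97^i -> [9.99, 9.69, 9.4, 9.12, 8.84]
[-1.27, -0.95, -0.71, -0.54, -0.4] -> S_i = -1.27*0.75^i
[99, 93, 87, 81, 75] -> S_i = 99 + -6*i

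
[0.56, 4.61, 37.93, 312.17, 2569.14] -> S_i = 0.56*8.23^i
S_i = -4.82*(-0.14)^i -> [-4.82, 0.67, -0.09, 0.01, -0.0]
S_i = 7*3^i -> [7, 21, 63, 189, 567]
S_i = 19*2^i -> [19, 38, 76, 152, 304]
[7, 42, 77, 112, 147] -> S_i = 7 + 35*i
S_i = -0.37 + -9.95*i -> [-0.37, -10.32, -20.27, -30.22, -40.17]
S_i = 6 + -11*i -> [6, -5, -16, -27, -38]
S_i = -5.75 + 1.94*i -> [-5.75, -3.81, -1.87, 0.07, 2.01]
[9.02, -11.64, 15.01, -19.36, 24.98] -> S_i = 9.02*(-1.29)^i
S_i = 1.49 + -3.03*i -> [1.49, -1.54, -4.57, -7.6, -10.63]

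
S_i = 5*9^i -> [5, 45, 405, 3645, 32805]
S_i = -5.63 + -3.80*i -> [-5.63, -9.43, -13.23, -17.03, -20.83]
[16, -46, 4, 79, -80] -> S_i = Random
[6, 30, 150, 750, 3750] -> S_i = 6*5^i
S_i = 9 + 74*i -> [9, 83, 157, 231, 305]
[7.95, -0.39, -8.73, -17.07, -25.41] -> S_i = 7.95 + -8.34*i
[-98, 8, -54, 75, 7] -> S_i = Random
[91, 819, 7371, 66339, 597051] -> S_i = 91*9^i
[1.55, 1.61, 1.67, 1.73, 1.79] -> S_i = 1.55 + 0.06*i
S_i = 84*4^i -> [84, 336, 1344, 5376, 21504]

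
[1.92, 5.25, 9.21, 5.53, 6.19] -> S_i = Random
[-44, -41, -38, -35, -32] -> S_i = -44 + 3*i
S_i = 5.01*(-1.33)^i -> [5.01, -6.66, 8.86, -11.79, 15.68]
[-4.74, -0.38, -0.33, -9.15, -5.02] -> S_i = Random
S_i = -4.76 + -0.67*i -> [-4.76, -5.43, -6.1, -6.77, -7.44]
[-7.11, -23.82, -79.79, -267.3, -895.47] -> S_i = -7.11*3.35^i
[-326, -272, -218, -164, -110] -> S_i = -326 + 54*i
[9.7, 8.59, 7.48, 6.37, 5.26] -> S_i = 9.70 + -1.11*i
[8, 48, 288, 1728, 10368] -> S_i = 8*6^i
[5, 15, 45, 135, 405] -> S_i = 5*3^i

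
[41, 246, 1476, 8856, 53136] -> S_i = 41*6^i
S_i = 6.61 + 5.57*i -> [6.61, 12.18, 17.75, 23.32, 28.89]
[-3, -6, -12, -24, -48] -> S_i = -3*2^i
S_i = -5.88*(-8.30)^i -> [-5.88, 48.8, -405.07, 3362.11, -27905.49]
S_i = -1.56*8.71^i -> [-1.56, -13.59, -118.35, -1030.81, -8978.36]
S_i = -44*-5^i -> [-44, 220, -1100, 5500, -27500]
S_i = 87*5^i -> [87, 435, 2175, 10875, 54375]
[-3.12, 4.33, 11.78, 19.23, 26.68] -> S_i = -3.12 + 7.45*i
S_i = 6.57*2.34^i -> [6.57, 15.37, 35.97, 84.18, 196.98]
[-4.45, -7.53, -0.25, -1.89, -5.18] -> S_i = Random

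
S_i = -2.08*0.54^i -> [-2.08, -1.12, -0.61, -0.33, -0.18]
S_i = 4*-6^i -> [4, -24, 144, -864, 5184]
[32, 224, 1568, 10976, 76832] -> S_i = 32*7^i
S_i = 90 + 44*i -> [90, 134, 178, 222, 266]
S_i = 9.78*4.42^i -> [9.78, 43.23, 191.07, 844.51, 3732.74]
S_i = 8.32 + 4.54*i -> [8.32, 12.86, 17.4, 21.94, 26.48]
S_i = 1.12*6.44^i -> [1.12, 7.21, 46.45, 299.14, 1926.47]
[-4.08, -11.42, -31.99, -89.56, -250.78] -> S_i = -4.08*2.80^i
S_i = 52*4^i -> [52, 208, 832, 3328, 13312]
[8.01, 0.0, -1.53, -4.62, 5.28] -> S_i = Random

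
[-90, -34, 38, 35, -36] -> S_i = Random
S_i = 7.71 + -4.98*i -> [7.71, 2.73, -2.25, -7.23, -12.21]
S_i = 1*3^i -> [1, 3, 9, 27, 81]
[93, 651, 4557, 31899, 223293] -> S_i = 93*7^i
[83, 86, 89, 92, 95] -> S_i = 83 + 3*i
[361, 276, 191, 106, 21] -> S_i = 361 + -85*i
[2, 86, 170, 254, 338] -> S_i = 2 + 84*i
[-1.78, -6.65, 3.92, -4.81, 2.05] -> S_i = Random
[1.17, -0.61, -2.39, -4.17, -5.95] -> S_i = 1.17 + -1.78*i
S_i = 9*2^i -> [9, 18, 36, 72, 144]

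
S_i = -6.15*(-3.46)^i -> [-6.15, 21.28, -73.63, 254.74, -881.41]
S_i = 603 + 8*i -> [603, 611, 619, 627, 635]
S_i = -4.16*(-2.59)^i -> [-4.16, 10.77, -27.91, 72.28, -187.19]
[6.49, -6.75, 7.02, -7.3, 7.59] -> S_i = 6.49*(-1.04)^i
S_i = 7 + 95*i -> [7, 102, 197, 292, 387]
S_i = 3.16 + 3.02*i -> [3.16, 6.18, 9.2, 12.22, 15.24]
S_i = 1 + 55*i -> [1, 56, 111, 166, 221]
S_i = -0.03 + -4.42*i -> [-0.03, -4.45, -8.87, -13.29, -17.71]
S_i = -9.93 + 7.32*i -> [-9.93, -2.61, 4.71, 12.03, 19.35]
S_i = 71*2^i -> [71, 142, 284, 568, 1136]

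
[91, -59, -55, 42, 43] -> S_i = Random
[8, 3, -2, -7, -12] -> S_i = 8 + -5*i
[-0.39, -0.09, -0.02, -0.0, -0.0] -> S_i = -0.39*0.23^i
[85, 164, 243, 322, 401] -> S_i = 85 + 79*i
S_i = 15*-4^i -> [15, -60, 240, -960, 3840]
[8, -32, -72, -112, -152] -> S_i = 8 + -40*i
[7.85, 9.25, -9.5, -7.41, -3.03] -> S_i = Random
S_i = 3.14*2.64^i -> [3.14, 8.29, 21.88, 57.78, 152.53]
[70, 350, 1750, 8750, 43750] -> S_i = 70*5^i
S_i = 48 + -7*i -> [48, 41, 34, 27, 20]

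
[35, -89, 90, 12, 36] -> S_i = Random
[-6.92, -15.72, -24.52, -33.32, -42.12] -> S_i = -6.92 + -8.80*i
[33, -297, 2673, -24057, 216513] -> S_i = 33*-9^i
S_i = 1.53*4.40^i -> [1.53, 6.73, 29.62, 130.33, 573.46]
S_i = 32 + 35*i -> [32, 67, 102, 137, 172]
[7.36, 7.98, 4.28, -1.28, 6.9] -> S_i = Random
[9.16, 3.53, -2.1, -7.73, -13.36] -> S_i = 9.16 + -5.63*i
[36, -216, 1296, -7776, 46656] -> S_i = 36*-6^i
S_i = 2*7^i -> [2, 14, 98, 686, 4802]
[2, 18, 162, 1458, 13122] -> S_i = 2*9^i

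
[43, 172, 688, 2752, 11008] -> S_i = 43*4^i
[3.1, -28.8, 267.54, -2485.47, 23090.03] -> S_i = 3.10*(-9.29)^i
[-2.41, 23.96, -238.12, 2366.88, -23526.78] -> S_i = -2.41*(-9.94)^i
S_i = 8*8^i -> [8, 64, 512, 4096, 32768]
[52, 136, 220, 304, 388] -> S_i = 52 + 84*i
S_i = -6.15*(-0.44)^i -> [-6.15, 2.71, -1.19, 0.52, -0.23]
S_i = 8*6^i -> [8, 48, 288, 1728, 10368]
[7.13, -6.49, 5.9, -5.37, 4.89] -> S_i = 7.13*(-0.91)^i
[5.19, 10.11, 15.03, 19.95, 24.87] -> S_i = 5.19 + 4.92*i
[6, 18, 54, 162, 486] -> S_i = 6*3^i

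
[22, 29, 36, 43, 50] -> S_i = 22 + 7*i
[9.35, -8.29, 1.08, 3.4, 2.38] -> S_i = Random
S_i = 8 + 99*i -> [8, 107, 206, 305, 404]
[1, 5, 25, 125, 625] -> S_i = 1*5^i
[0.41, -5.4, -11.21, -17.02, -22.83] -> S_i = 0.41 + -5.81*i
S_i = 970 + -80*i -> [970, 890, 810, 730, 650]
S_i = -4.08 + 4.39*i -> [-4.08, 0.31, 4.7, 9.09, 13.48]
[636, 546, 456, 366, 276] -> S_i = 636 + -90*i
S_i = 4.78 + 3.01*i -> [4.78, 7.79, 10.8, 13.81, 16.82]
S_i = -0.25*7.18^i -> [-0.25, -1.8, -12.89, -92.54, -664.41]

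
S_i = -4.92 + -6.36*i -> [-4.92, -11.28, -17.64, -24.0, -30.36]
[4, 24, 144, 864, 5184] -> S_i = 4*6^i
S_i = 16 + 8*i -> [16, 24, 32, 40, 48]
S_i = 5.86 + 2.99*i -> [5.86, 8.85, 11.84, 14.83, 17.82]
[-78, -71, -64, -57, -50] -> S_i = -78 + 7*i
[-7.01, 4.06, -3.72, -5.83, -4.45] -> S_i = Random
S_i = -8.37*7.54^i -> [-8.37, -63.11, -475.85, -3587.89, -27052.71]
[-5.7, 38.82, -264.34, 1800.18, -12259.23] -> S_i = -5.70*(-6.81)^i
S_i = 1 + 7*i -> [1, 8, 15, 22, 29]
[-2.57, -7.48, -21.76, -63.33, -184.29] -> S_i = -2.57*2.91^i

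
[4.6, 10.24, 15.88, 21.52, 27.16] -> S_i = 4.60 + 5.64*i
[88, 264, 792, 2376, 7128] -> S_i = 88*3^i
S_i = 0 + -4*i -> [0, -4, -8, -12, -16]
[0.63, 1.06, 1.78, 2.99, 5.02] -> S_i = 0.63*1.68^i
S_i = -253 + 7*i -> [-253, -246, -239, -232, -225]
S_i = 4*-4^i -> [4, -16, 64, -256, 1024]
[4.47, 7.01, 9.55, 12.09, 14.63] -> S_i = 4.47 + 2.54*i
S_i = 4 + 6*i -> [4, 10, 16, 22, 28]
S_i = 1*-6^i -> [1, -6, 36, -216, 1296]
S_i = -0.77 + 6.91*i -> [-0.77, 6.14, 13.05, 19.96, 26.87]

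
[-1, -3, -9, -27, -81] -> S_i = -1*3^i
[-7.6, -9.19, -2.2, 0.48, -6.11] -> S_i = Random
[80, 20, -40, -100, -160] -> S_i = 80 + -60*i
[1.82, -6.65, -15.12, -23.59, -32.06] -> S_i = 1.82 + -8.47*i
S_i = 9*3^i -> [9, 27, 81, 243, 729]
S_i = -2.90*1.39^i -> [-2.9, -4.03, -5.6, -7.79, -10.83]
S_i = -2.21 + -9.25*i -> [-2.21, -11.46, -20.71, -29.96, -39.21]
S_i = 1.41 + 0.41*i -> [1.41, 1.82, 2.23, 2.64, 3.05]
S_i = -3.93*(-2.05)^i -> [-3.93, 8.06, -16.52, 33.86, -69.41]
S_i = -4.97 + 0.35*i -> [-4.97, -4.62, -4.27, -3.92, -3.57]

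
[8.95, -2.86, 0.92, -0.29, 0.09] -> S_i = 8.95*(-0.32)^i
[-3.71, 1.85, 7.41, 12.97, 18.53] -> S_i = -3.71 + 5.56*i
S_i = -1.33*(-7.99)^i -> [-1.33, 10.63, -84.91, 678.41, -5420.49]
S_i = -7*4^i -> [-7, -28, -112, -448, -1792]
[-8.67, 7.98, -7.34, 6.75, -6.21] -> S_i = -8.67*(-0.92)^i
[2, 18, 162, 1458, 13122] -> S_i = 2*9^i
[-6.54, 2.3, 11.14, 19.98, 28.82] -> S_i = -6.54 + 8.84*i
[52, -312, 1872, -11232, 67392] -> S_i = 52*-6^i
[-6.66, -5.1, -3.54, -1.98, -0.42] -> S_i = -6.66 + 1.56*i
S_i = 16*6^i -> [16, 96, 576, 3456, 20736]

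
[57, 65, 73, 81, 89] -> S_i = 57 + 8*i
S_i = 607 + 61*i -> [607, 668, 729, 790, 851]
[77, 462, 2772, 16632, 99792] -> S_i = 77*6^i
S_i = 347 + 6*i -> [347, 353, 359, 365, 371]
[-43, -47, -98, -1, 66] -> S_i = Random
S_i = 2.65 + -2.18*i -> [2.65, 0.47, -1.71, -3.89, -6.07]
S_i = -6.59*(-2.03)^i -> [-6.59, 13.38, -27.16, 55.13, -111.91]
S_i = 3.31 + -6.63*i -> [3.31, -3.32, -9.95, -16.58, -23.21]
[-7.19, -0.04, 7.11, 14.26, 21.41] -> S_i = -7.19 + 7.15*i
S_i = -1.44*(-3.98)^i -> [-1.44, 5.73, -22.81, 90.78, -361.32]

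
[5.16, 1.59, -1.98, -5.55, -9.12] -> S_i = 5.16 + -3.57*i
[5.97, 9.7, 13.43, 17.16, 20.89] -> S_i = 5.97 + 3.73*i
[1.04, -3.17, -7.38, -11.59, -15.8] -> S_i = 1.04 + -4.21*i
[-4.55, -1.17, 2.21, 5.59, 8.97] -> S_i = -4.55 + 3.38*i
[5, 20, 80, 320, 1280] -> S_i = 5*4^i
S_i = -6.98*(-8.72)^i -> [-6.98, 60.87, -530.75, 4628.12, -40357.23]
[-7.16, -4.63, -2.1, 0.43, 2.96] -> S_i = -7.16 + 2.53*i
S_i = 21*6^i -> [21, 126, 756, 4536, 27216]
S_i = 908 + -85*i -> [908, 823, 738, 653, 568]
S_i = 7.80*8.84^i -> [7.8, 68.95, 609.54, 5388.3, 47632.53]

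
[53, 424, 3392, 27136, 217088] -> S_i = 53*8^i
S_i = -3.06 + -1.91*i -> [-3.06, -4.97, -6.88, -8.79, -10.7]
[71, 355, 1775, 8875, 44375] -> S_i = 71*5^i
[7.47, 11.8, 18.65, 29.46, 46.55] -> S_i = 7.47*1.58^i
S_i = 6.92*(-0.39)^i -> [6.92, -2.7, 1.05, -0.41, 0.16]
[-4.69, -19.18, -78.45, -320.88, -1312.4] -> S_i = -4.69*4.09^i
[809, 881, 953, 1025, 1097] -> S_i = 809 + 72*i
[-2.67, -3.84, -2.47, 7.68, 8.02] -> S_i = Random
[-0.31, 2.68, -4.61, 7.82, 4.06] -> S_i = Random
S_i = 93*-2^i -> [93, -186, 372, -744, 1488]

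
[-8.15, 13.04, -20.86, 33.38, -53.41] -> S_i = -8.15*(-1.60)^i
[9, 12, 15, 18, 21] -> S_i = 9 + 3*i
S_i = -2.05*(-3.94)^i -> [-2.05, 8.08, -31.82, 125.38, -494.01]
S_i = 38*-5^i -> [38, -190, 950, -4750, 23750]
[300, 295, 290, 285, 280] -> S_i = 300 + -5*i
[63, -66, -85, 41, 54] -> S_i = Random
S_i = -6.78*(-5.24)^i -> [-6.78, 35.53, -186.16, 975.49, -5111.58]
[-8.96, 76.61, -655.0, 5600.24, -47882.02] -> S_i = -8.96*(-8.55)^i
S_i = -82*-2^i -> [-82, 164, -328, 656, -1312]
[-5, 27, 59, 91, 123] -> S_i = -5 + 32*i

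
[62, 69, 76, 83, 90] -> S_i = 62 + 7*i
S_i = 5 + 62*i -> [5, 67, 129, 191, 253]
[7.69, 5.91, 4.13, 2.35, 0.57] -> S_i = 7.69 + -1.78*i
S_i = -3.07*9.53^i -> [-3.07, -29.26, -278.82, -2657.16, -25322.7]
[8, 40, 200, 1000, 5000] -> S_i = 8*5^i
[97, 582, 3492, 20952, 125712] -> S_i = 97*6^i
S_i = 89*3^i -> [89, 267, 801, 2403, 7209]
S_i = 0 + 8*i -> [0, 8, 16, 24, 32]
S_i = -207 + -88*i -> [-207, -295, -383, -471, -559]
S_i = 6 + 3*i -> [6, 9, 12, 15, 18]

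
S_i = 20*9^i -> [20, 180, 1620, 14580, 131220]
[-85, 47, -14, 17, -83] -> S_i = Random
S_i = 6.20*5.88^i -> [6.2, 36.46, 214.36, 1260.44, 7411.41]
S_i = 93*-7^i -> [93, -651, 4557, -31899, 223293]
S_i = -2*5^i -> [-2, -10, -50, -250, -1250]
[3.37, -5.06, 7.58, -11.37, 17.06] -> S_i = 3.37*(-1.50)^i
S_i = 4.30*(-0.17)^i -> [4.3, -0.73, 0.12, -0.02, 0.0]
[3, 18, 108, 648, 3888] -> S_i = 3*6^i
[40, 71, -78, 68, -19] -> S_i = Random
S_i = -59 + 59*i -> [-59, 0, 59, 118, 177]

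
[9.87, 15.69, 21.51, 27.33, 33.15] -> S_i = 9.87 + 5.82*i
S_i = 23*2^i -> [23, 46, 92, 184, 368]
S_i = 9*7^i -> [9, 63, 441, 3087, 21609]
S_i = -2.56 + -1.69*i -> [-2.56, -4.25, -5.94, -7.63, -9.32]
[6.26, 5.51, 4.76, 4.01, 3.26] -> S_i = 6.26 + -0.75*i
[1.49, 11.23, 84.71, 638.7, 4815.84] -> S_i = 1.49*7.54^i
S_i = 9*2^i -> [9, 18, 36, 72, 144]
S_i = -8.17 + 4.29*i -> [-8.17, -3.88, 0.41, 4.7, 8.99]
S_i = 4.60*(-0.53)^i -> [4.6, -2.44, 1.29, -0.68, 0.36]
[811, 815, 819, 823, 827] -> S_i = 811 + 4*i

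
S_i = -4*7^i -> [-4, -28, -196, -1372, -9604]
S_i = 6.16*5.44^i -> [6.16, 33.51, 182.3, 991.69, 5394.81]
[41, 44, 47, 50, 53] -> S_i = 41 + 3*i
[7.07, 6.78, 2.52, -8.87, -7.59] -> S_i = Random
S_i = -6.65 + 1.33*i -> [-6.65, -5.32, -3.99, -2.66, -1.33]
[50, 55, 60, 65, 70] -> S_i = 50 + 5*i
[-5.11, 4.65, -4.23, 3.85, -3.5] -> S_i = -5.11*(-0.91)^i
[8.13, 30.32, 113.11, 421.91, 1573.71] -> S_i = 8.13*3.73^i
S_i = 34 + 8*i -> [34, 42, 50, 58, 66]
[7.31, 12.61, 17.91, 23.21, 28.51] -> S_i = 7.31 + 5.30*i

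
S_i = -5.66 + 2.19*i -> [-5.66, -3.47, -1.28, 0.91, 3.1]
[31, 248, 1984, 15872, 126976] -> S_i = 31*8^i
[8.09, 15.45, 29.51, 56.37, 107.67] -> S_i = 8.09*1.91^i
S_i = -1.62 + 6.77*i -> [-1.62, 5.15, 11.92, 18.69, 25.46]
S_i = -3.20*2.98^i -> [-3.2, -9.54, -28.42, -84.68, -252.36]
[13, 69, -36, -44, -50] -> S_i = Random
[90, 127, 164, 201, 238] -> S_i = 90 + 37*i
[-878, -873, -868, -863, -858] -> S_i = -878 + 5*i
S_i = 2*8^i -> [2, 16, 128, 1024, 8192]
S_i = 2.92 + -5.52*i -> [2.92, -2.6, -8.12, -13.64, -19.16]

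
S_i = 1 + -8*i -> [1, -7, -15, -23, -31]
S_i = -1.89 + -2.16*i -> [-1.89, -4.05, -6.21, -8.37, -10.53]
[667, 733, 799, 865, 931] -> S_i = 667 + 66*i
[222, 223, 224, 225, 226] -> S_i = 222 + 1*i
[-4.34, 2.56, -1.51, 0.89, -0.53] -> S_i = -4.34*(-0.59)^i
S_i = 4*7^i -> [4, 28, 196, 1372, 9604]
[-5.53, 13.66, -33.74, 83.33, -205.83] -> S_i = -5.53*(-2.47)^i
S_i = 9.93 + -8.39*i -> [9.93, 1.54, -6.85, -15.24, -23.63]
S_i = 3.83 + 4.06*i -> [3.83, 7.89, 11.95, 16.01, 20.07]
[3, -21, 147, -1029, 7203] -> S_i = 3*-7^i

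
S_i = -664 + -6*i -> [-664, -670, -676, -682, -688]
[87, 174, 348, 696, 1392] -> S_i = 87*2^i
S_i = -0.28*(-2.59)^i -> [-0.28, 0.73, -1.88, 4.86, -12.6]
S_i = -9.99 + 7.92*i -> [-9.99, -2.07, 5.85, 13.77, 21.69]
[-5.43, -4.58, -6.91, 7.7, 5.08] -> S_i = Random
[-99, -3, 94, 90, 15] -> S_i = Random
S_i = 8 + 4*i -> [8, 12, 16, 20, 24]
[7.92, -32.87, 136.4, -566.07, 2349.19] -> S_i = 7.92*(-4.15)^i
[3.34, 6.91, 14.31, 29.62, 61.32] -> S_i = 3.34*2.07^i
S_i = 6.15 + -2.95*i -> [6.15, 3.2, 0.25, -2.7, -5.65]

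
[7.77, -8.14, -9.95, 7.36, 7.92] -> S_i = Random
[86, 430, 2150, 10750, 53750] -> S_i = 86*5^i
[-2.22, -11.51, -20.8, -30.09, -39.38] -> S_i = -2.22 + -9.29*i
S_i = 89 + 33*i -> [89, 122, 155, 188, 221]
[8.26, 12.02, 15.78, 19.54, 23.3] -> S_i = 8.26 + 3.76*i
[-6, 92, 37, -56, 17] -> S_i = Random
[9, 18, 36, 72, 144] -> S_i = 9*2^i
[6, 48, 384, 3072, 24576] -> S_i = 6*8^i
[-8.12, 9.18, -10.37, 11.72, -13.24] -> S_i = -8.12*(-1.13)^i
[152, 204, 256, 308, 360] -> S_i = 152 + 52*i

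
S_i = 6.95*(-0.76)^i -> [6.95, -5.28, 4.01, -3.05, 2.32]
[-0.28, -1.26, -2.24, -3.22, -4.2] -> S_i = -0.28 + -0.98*i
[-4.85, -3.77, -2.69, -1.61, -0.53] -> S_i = -4.85 + 1.08*i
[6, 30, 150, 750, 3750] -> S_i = 6*5^i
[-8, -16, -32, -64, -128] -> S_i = -8*2^i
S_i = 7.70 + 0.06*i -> [7.7, 7.76, 7.82, 7.88, 7.94]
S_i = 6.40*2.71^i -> [6.4, 17.34, 47.0, 127.38, 345.19]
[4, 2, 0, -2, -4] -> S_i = 4 + -2*i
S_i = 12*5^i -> [12, 60, 300, 1500, 7500]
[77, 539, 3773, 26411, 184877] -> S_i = 77*7^i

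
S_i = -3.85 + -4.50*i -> [-3.85, -8.35, -12.85, -17.35, -21.85]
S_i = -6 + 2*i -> [-6, -4, -2, 0, 2]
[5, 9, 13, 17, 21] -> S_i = 5 + 4*i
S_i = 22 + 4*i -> [22, 26, 30, 34, 38]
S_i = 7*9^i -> [7, 63, 567, 5103, 45927]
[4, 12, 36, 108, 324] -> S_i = 4*3^i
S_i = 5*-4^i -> [5, -20, 80, -320, 1280]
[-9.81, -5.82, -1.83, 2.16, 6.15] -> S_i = -9.81 + 3.99*i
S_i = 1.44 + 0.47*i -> [1.44, 1.91, 2.38, 2.85, 3.32]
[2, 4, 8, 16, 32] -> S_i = 2*2^i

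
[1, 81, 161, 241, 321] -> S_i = 1 + 80*i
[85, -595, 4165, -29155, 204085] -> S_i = 85*-7^i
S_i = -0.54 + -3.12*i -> [-0.54, -3.66, -6.78, -9.9, -13.02]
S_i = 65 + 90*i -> [65, 155, 245, 335, 425]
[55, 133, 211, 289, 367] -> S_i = 55 + 78*i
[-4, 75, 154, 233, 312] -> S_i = -4 + 79*i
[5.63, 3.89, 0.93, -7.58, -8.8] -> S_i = Random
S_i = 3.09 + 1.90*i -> [3.09, 4.99, 6.89, 8.79, 10.69]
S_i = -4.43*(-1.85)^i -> [-4.43, 8.2, -15.16, 28.05, -51.89]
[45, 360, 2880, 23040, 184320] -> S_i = 45*8^i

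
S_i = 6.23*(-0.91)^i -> [6.23, -5.67, 5.16, -4.69, 4.27]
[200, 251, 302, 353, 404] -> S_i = 200 + 51*i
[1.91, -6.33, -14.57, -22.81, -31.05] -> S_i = 1.91 + -8.24*i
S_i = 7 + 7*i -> [7, 14, 21, 28, 35]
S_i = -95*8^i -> [-95, -760, -6080, -48640, -389120]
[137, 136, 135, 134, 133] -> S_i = 137 + -1*i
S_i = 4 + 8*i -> [4, 12, 20, 28, 36]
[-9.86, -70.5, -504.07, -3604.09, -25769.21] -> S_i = -9.86*7.15^i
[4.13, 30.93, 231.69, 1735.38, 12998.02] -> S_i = 4.13*7.49^i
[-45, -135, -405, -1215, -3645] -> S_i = -45*3^i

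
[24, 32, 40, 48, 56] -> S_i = 24 + 8*i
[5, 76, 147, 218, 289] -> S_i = 5 + 71*i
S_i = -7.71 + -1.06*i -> [-7.71, -8.77, -9.83, -10.89, -11.95]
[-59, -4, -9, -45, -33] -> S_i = Random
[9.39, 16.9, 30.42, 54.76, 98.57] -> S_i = 9.39*1.80^i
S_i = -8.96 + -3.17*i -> [-8.96, -12.13, -15.3, -18.47, -21.64]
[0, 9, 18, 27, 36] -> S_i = 0 + 9*i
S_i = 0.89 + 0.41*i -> [0.89, 1.3, 1.71, 2.12, 2.53]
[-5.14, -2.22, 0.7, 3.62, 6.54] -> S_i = -5.14 + 2.92*i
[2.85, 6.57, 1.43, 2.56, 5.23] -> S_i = Random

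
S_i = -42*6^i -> [-42, -252, -1512, -9072, -54432]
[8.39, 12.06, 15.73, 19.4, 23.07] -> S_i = 8.39 + 3.67*i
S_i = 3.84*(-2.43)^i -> [3.84, -9.33, 22.67, -55.1, 133.89]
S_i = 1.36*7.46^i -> [1.36, 10.15, 75.69, 564.62, 4212.06]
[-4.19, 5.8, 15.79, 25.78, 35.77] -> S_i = -4.19 + 9.99*i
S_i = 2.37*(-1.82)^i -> [2.37, -4.31, 7.85, -14.29, 26.0]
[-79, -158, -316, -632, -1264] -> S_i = -79*2^i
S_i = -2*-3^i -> [-2, 6, -18, 54, -162]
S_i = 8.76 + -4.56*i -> [8.76, 4.2, -0.36, -4.92, -9.48]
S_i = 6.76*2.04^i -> [6.76, 13.79, 28.13, 57.39, 117.08]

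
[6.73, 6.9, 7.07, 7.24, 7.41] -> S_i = 6.73 + 0.17*i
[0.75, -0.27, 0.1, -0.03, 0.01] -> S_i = 0.75*(-0.36)^i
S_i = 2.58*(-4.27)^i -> [2.58, -11.02, 47.04, -200.86, 857.69]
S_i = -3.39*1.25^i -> [-3.39, -4.24, -5.3, -6.62, -8.28]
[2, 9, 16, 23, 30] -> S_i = 2 + 7*i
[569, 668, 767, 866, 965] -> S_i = 569 + 99*i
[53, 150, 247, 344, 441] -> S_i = 53 + 97*i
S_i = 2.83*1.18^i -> [2.83, 3.34, 3.94, 4.65, 5.49]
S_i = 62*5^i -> [62, 310, 1550, 7750, 38750]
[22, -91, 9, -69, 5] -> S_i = Random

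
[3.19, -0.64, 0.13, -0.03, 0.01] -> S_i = 3.19*(-0.20)^i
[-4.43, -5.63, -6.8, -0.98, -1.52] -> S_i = Random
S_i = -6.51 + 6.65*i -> [-6.51, 0.14, 6.79, 13.44, 20.09]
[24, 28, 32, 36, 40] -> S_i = 24 + 4*i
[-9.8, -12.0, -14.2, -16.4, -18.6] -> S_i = -9.80 + -2.20*i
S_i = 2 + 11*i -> [2, 13, 24, 35, 46]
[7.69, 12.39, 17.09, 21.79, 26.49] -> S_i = 7.69 + 4.70*i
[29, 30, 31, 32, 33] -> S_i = 29 + 1*i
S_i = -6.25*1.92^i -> [-6.25, -12.0, -23.04, -44.24, -84.93]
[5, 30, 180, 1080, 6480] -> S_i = 5*6^i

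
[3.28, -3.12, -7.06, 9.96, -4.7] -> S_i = Random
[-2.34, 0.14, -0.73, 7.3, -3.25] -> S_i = Random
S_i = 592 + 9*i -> [592, 601, 610, 619, 628]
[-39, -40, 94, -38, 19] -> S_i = Random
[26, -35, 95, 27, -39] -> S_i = Random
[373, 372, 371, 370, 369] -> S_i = 373 + -1*i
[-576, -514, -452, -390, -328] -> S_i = -576 + 62*i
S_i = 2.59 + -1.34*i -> [2.59, 1.25, -0.09, -1.43, -2.77]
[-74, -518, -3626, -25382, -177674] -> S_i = -74*7^i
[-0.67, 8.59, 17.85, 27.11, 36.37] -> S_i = -0.67 + 9.26*i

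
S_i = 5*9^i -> [5, 45, 405, 3645, 32805]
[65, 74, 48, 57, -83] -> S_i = Random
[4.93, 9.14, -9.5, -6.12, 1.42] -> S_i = Random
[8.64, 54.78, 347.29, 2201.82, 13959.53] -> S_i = 8.64*6.34^i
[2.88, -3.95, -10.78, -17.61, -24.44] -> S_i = 2.88 + -6.83*i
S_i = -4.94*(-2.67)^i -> [-4.94, 13.19, -35.22, 94.03, -251.06]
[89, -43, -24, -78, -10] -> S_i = Random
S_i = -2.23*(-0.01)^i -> [-2.23, 0.02, -0.0, 0.0, -0.0]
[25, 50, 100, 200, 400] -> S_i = 25*2^i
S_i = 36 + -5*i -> [36, 31, 26, 21, 16]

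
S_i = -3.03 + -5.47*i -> [-3.03, -8.5, -13.97, -19.44, -24.91]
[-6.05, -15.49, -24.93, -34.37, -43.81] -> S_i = -6.05 + -9.44*i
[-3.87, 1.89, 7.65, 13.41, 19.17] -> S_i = -3.87 + 5.76*i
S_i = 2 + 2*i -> [2, 4, 6, 8, 10]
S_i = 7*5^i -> [7, 35, 175, 875, 4375]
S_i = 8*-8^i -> [8, -64, 512, -4096, 32768]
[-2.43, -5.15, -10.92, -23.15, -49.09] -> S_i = -2.43*2.12^i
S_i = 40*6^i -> [40, 240, 1440, 8640, 51840]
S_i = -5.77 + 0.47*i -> [-5.77, -5.3, -4.83, -4.36, -3.89]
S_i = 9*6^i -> [9, 54, 324, 1944, 11664]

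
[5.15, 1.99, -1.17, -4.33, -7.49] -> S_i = 5.15 + -3.16*i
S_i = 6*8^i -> [6, 48, 384, 3072, 24576]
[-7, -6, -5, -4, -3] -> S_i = -7 + 1*i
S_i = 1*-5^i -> [1, -5, 25, -125, 625]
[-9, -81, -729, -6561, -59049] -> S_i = -9*9^i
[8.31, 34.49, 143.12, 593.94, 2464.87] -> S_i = 8.31*4.15^i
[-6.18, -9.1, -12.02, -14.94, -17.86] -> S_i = -6.18 + -2.92*i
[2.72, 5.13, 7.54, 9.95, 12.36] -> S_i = 2.72 + 2.41*i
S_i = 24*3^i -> [24, 72, 216, 648, 1944]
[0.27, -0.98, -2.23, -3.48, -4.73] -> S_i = 0.27 + -1.25*i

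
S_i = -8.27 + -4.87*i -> [-8.27, -13.14, -18.01, -22.88, -27.75]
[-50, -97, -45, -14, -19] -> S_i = Random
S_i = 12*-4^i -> [12, -48, 192, -768, 3072]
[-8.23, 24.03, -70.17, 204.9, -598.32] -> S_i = -8.23*(-2.92)^i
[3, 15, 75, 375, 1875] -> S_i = 3*5^i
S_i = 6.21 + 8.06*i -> [6.21, 14.27, 22.33, 30.39, 38.45]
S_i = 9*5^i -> [9, 45, 225, 1125, 5625]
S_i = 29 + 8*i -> [29, 37, 45, 53, 61]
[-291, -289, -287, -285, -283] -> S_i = -291 + 2*i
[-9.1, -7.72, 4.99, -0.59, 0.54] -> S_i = Random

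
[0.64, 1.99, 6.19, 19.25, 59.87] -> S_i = 0.64*3.11^i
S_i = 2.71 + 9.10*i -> [2.71, 11.81, 20.91, 30.01, 39.11]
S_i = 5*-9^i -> [5, -45, 405, -3645, 32805]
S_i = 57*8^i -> [57, 456, 3648, 29184, 233472]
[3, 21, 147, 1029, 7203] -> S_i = 3*7^i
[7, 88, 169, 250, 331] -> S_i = 7 + 81*i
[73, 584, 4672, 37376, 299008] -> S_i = 73*8^i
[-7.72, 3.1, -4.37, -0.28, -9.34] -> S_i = Random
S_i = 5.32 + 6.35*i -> [5.32, 11.67, 18.02, 24.37, 30.72]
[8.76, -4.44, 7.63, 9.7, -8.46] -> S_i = Random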